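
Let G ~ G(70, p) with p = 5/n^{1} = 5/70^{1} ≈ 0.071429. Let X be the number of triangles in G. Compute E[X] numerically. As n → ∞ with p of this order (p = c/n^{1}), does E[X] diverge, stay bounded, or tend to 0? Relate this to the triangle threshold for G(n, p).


Number of potential triangles: C(70, 3) = 54740.
Each occurs with probability p³ ≈ (0.071429)³ ≈ 3.6443149e-04.
By linearity: E[X] = C(70, 3)·p³ ≈ 54740 · 3.6443149e-04 ≈ 19.94898.
Here α = 1, so p = 5/n is exactly at the triangle threshold p ~ 1/n. Asymptotically E[X] → c³/6 = 5³/6 = 125/6 ≈ 20.83333, a bounded constant. In this regime the triangle count is asymptotically Poisson(c³/6).

E[X] ≈ 19.94898; in regime p = Θ(1/n^{1}) E[X] stays bounded (at the triangle threshold p ~ 1/n).


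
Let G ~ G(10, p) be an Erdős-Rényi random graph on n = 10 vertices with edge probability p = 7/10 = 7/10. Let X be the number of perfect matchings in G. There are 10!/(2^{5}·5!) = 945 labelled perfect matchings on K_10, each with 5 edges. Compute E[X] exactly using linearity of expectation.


K_10 has 10!/(2^{5}·5!) = 945 labelled perfect matchings.
For each such perfect matching H, let X_H = 1 if all 5 edges of H are present in G. Then P[X_H = 1] = p^{5} = (7/10)^{5} = 16807/100000.
By linearity: E[X] = Σ_H E[X_H] = 945 · p^{5} = 945 · 16807/100000 = 3176523/20000.
Numerically: E[X] ≈ 158.8.

E[X] = 945 · (7/10)^{5} = 3176523/20000 ≈ 158.8.


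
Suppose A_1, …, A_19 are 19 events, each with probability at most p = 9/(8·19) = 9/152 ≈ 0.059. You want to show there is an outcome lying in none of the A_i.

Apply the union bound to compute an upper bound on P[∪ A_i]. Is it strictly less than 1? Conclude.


Union bound: P[∪_{i=1}^{19} A_i] ≤ Σ_i P[A_i] ≤ 19·p = 19·(9/152) = 9/8.
Numerically: 9/8 ≈ 1.125.
Is 9/8 < 1? NO.
Since the bound 9/8 is ≥ 1, the union bound is uninformative here; it does NOT by itself certify existence.

19·p = 9/8 ≈ 1.125; existence NOT certified by the union bound.


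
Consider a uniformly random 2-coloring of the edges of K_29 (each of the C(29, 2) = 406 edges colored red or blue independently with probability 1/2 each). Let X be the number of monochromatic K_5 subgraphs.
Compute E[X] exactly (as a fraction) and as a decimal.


Let X = Σ_S X_S over the C(29, 5) = 118755 subsets S of size 5, where X_S = 1 if the K_5 on S is monochromatic.
For a fixed S, the K_5 on S has C(5, 2) = 10 edges. P[all 10 edges red] = (1/2)^10, and likewise for blue, so P[monochromatic] = 2·(1/2)^10 = 2^{1 − 10} = 1/512.
Summing: E[X] = C(29, 5) · 2^{1 − 10} = 118755 · 1/512 = 118755/512.
Numerically: E[X] ≈ 231.943359.

E[X] = C(29,5)·2^(1−C(5,2)) = 118755/512 ≈ 231.943359.


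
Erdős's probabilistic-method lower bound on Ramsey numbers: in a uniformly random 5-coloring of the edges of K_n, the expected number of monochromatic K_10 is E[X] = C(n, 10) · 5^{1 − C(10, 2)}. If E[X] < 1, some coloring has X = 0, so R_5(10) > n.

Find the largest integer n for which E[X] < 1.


We need C(n, 10) · 5^{1 − 45} < 1, i.e. C(n, 10) < 5^{45 − 1} = 5684341886080801486968994140625.
Check values of n near the boundary:
  n = 5388: C(5388, 10) = 5634865093375880654852250419586; 5634865093375880654852250419586 < 5684341886080801486968994140625? YES
  n = 5389: C(5389, 10) = 5645340767466558997768874792926; 5645340767466558997768874792926 < 5684341886080801486968994140625? YES
  n = 5390: C(5390, 10) = 5655833965919099070255434039753; 5655833965919099070255434039753 < 5684341886080801486968994140625? YES
  n = 5391: C(5391, 10) = 5666344714787188828795213697883; 5666344714787188828795213697883 < 5684341886080801486968994140625? YES
  n = 5392: C(5392, 10) = 5676873040158402483252283957448; 5676873040158402483252283957448 < 5684341886080801486968994140625? YES
  n = 5393: C(5393, 10) = 5687418968154238267170642278008; 5687418968154238267170642278008 < 5684341886080801486968994140625? NO
  n = 5394: C(5394, 10) = 5697982524930156243149785372878; 5697982524930156243149785372878 < 5684341886080801486968994140625? NO
  n = 5395: C(5395, 10) = 5708563736675616143322765475706; 5708563736675616143322765475706 < 5684341886080801486968994140625? NO
The largest n with C(n, 10) < 5684341886080801486968994140625 is n = 5392 (where E[X] = 5676873040158402483252283957448/5684341886080801486968994140625 ≈ 0.99869). Hence R_5(10) > 5392, i.e. R_5(10) ≥ 5393.

Largest n = 5392; hence R_5(10) > 5392.


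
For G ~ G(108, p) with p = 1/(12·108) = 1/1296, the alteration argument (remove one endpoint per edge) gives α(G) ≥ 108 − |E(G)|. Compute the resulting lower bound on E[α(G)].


E[|E(G)|] = C(108, 2)·p = 5778 · (1/1296) = 107/24.
E[α(G)] ≥ n − E[|E(G)|] = 108 − 107/24 = 2485/24.
Numerically: ≈ 103.54167.
(This is only a lower bound; the true E[α(G)] may be larger.)

E[α(G)] ≥ 2485/24 ≈ 103.54167.


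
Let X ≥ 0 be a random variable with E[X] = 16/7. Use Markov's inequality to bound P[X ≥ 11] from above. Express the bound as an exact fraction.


μ = E[X] = 16/7, a = 11.
Markov: P[X ≥ 11] ≤ μ/a = (16/7)/11 = 16/77.
Numerically: ≈ 0.20779.
(Since a = 11 > μ = 2.28571, the bound 16/77 is < 1 and informative.)

P[X ≥ 11] ≤ 16/77 ≈ 0.20779.


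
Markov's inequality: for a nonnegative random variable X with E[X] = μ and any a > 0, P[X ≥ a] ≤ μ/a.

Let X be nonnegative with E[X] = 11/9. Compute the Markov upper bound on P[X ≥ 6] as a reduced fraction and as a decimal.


μ = E[X] = 11/9, a = 6.
Markov: P[X ≥ 6] ≤ μ/a = (11/9)/6 = 11/54.
Numerically: ≈ 0.203704.
(Since a = 6 > μ = 1.222222, the bound 11/54 is < 1 and informative.)

P[X ≥ 6] ≤ 11/54 ≈ 0.203704.


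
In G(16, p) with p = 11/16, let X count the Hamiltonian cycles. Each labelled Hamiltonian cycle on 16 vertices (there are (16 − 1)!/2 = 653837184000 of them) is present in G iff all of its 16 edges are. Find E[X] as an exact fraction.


K_16 has (16 − 1)!/2 = 653837184000 labelled Hamiltonian cycles.
For each such Hamiltonian cycle H, let X_H = 1 if all 16 edges of H are present in G. Then P[X_H = 1] = p^{16} = (11/16)^{16} = 45949729863572161/18446744073709551616.
By linearity of expectation: E[X] = Σ_H E[X_H] = 653837184000 · p^{16} = 653837184000 · 45949729863572161/18446744073709551616 = 29339494120662818290072875/18014398509481984.
Numerically: E[X] ≈ 1.629e+09.

E[X] = 653837184000 · (11/16)^{16} = 29339494120662818290072875/18014398509481984 ≈ 1.629e+09.


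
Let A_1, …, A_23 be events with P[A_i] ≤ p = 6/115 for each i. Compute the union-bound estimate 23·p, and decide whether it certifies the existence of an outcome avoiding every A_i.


Union bound: P[∪_{i=1}^{23} A_i] ≤ Σ_i P[A_i] ≤ 23·p = 23·(6/115) = 6/5.
Numerically: 6/5 ≈ 1.200000.
Is 6/5 < 1? NO.
Since the bound 6/5 is ≥ 1, the union bound is uninformative here; it does NOT by itself certify existence.

23·p = 6/5 ≈ 1.200000; existence NOT certified by the union bound.


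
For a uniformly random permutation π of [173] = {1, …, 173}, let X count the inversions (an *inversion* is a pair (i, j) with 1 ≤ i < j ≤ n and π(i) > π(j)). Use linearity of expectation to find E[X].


Write X = Σ X_I over the C(173, 2) = 14878 pairs i < j, with X_I the indicator of one inversion.
There are 14878 indicators.
For each fixed pair i < j, the values π(i) and π(j) are two distinct elements of {1, …, 173} in uniformly random order; by symmetry P[π(i) > π(j)] = 1/2.
By linearity: E[X] = 14878 · (1/2) = C(173, 2) · (1/2) = 14878/2 = 7439 ≈ 7439.000.

E[X] = 7439 = 7439.000.


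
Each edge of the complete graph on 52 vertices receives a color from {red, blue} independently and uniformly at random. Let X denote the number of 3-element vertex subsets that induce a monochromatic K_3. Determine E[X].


Let X = Σ_S X_S over the C(52, 3) = 22100 subsets S of size 3, where X_S = 1 if the K_3 on S is monochromatic.
For a fixed S, the K_3 on S has C(3, 2) = 3 edges. P[all 3 edges red] = (1/2)^3, and likewise for blue, so P[monochromatic] = 2·(1/2)^3 = 2^{1 − 3} = 1/4.
By linearity of expectation: E[X] = C(52, 3) · 2^{1 − 3} = 22100 · 1/4 = 5525.
Numerically: E[X] ≈ 5525.00000.

E[X] = C(52,3)·2^(1−C(3,2)) = 5525 ≈ 5525.00000.


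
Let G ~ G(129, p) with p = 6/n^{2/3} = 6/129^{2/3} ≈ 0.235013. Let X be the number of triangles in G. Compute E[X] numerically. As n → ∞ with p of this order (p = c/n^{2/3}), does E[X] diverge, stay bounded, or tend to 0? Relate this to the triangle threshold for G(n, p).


Number of potential triangles: C(129, 3) = 349504.
Each occurs with probability p³ ≈ (0.235013)³ ≈ 1.29799892e-02.
By linearity: E[X] = C(129, 3)·p³ ≈ 349504 · 1.29799892e-02 ≈ 4536.558140.
Since α = 2/3 < 1, p = c/n^{2/3} ≫ 1/n is above the triangle threshold p ~ 1/n. Asymptotically E[X] ~ (c³/6)·n^{3(1−α)} = (6³/6)·n^{1} → ∞; triangles are abundant w.h.p.

E[X] ≈ 4536.558140; in regime p = Θ(1/n^{2/3}) E[X] diverges (above the triangle threshold p ~ 1/n).


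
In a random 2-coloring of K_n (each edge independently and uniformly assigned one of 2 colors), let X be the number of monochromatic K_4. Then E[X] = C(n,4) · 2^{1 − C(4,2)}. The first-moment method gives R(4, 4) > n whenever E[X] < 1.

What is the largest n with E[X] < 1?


We need C(n, 4) · 2^{1 − 6} < 1, i.e. C(n, 4) < 2^{6 − 1} = 32.
Check values of n near the boundary:
  n = 4: C(4, 4) = 1; 1 < 32? YES
  n = 5: C(5, 4) = 5; 5 < 32? YES
  n = 6: C(6, 4) = 15; 15 < 32? YES
  n = 7: C(7, 4) = 35; 35 < 32? NO
The largest n with C(n, 4) < 32 is n = 6 (where E[X] = 15/32 ≈ 0.4687500). Hence R(4, 4) > 6, i.e. R(4, 4) ≥ 7.

Largest n = 6; hence R(4, 4) > 6.


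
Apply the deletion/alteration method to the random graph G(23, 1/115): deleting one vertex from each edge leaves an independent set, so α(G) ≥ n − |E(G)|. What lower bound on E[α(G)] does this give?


E[|E(G)|] = C(23, 2)·p = 253 · (1/115) = 11/5.
E[α(G)] ≥ n − E[|E(G)|] = 23 − 11/5 = 104/5.
Numerically: ≈ 20.800.
(This is only a lower bound; the true E[α(G)] may be larger.)

E[α(G)] ≥ 104/5 ≈ 20.800.


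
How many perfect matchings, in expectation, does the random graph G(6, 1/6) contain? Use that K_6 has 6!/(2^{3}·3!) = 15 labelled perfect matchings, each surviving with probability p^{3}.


K_6 has 6!/(2^{3}·3!) = 15 labelled perfect matchings.
For each such perfect matching H, let X_H = 1 if all 3 edges of H are present in G. Then P[X_H = 1] = p^{3} = (1/6)^{3} = 1/216.
Summing the indicators: E[X] = Σ_H E[X_H] = 15 · p^{3} = 15 · 1/216 = 5/72.
Numerically: E[X] ≈ 0.069444.

E[X] = 15 · (1/6)^{3} = 5/72 ≈ 0.069444.


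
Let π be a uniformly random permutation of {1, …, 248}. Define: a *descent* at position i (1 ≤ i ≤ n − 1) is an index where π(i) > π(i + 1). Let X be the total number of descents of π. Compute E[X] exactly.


Write X = Σ X_I over i = 1, …, 247, with X_I the indicator of one descent.
There are 247 indicators.
For each fixed i, the pair (π(i), π(i+1)) is a uniformly random ordered pair of distinct values from {1, …, 248}; by symmetry P[π(i) > π(i+1)] = 1/2.
By linearity: E[X] = 247 · (1/2) = (248 − 1) · (1/2) = 247/2 ≈ 123.500000.

E[X] = 247/2 = 123.500000.


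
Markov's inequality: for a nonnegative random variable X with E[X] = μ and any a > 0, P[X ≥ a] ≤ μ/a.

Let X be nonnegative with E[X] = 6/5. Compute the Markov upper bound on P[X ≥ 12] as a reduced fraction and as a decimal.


μ = E[X] = 6/5, a = 12.
Markov: P[X ≥ 12] ≤ μ/a = (6/5)/12 = 1/10.
Numerically: ≈ 0.100000.
(Since a = 12 > μ = 1.200000, the bound 1/10 is < 1 and informative.)

P[X ≥ 12] ≤ 1/10 ≈ 0.100000.


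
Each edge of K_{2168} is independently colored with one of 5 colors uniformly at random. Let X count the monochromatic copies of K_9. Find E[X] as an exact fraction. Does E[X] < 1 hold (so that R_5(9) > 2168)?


E[X] = C(2168, 9) · 5^{1 − 36} = 2867804175977929537095120 · 5^{−35} = 2867804175977929537095120/2910383045673370361328125.
As a reduced fraction: E[X] = 573560835195585907419024/582076609134674072265625 ≈ 0.9853700.
Is E[X] < 1? YES.
Since E[X] < 1, there exists a 5-coloring of K_{2168} with no monochromatic K_9; hence R_5(9) > 2168.

E[X] = 573560835195585907419024/582076609134674072265625 ≈ 0.9853700; E[X] < 1, so R_5(9) > 2168.


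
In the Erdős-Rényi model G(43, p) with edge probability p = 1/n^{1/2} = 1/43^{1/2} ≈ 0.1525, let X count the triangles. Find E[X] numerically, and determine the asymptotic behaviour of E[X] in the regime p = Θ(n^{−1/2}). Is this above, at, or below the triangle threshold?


Number of potential triangles: C(43, 3) = 12341.
Each occurs with probability p³ ≈ (0.1525)³ ≈ 3.546478e-03.
By linearity: E[X] = C(43, 3)·p³ ≈ 12341 · 3.546478e-03 ≈ 43.7671.
Since α = 1/2 < 1, p = c/n^{1/2} ≫ 1/n is above the triangle threshold p ~ 1/n. Asymptotically E[X] ~ (c³/6)·n^{3(1−α)} = (1³/6)·n^{1.5} → ∞; triangles are abundant w.h.p.

E[X] ≈ 43.7671; in regime p = Θ(1/n^{1/2}) E[X] diverges (above the triangle threshold p ~ 1/n).


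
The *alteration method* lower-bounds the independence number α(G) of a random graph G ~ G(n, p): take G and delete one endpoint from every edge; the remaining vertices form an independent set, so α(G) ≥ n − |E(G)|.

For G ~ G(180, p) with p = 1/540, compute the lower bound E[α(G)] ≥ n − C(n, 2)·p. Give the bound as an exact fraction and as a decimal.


E[|E(G)|] = C(180, 2)·p = 16110 · (1/540) = 179/6.
E[α(G)] ≥ n − E[|E(G)|] = 180 − 179/6 = 901/6.
Numerically: ≈ 150.1667.
(This is only a lower bound; the true E[α(G)] may be larger.)

E[α(G)] ≥ 901/6 ≈ 150.1667.


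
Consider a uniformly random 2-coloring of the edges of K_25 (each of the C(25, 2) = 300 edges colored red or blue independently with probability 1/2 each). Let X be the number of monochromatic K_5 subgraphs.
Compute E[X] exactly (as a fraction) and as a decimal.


Let X = Σ_S X_S over the C(25, 5) = 53130 subsets S of size 5, where X_S = 1 if the K_5 on S is monochromatic.
For a fixed S, the K_5 on S has C(5, 2) = 10 edges. P[all 10 edges red] = (1/2)^10, and likewise for blue, so P[monochromatic] = 2·(1/2)^10 = 2^{1 − 10} = 1/512.
By linearity of expectation: E[X] = C(25, 5) · 2^{1 − 10} = 53130 · 1/512 = 26565/256.
Numerically: E[X] ≈ 103.76953.

E[X] = C(25,5)·2^(1−C(5,2)) = 26565/256 ≈ 103.76953.


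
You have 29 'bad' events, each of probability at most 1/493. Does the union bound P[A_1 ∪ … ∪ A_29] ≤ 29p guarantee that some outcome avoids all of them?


Union bound: P[∪_{i=1}^{29} A_i] ≤ Σ_i P[A_i] ≤ 29·p = 29·(1/493) = 1/17.
Numerically: 1/17 ≈ 0.0588.
Is 1/17 < 1? YES.
Since P[∪ A_i] ≤ 1/17 < 1, the complement has P[∩ A_i^c] ≥ 1 − 1/17 = 16/17 > 0, so some outcome avoids every A_i.

29·p = 1/17 ≈ 0.0588; existence CERTIFIED by the union bound.


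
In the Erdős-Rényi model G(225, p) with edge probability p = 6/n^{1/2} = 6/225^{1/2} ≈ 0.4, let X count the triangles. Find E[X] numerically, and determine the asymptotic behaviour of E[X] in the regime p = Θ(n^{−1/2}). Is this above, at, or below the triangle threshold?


Number of potential triangles: C(225, 3) = 1873200.
Each occurs with probability p³ ≈ (0.4)³ ≈ 6.40000000e-02.
By linearity: E[X] = C(225, 3)·p³ ≈ 1873200 · 6.40000000e-02 ≈ 119884.800000.
Since α = 1/2 < 1, p = c/n^{1/2} ≫ 1/n is above the triangle threshold p ~ 1/n. Asymptotically E[X] ~ (c³/6)·n^{3(1−α)} = (6³/6)·n^{1.5} → ∞; triangles are abundant w.h.p.

E[X] ≈ 119884.800000; in regime p = Θ(1/n^{1/2}) E[X] diverges (above the triangle threshold p ~ 1/n).


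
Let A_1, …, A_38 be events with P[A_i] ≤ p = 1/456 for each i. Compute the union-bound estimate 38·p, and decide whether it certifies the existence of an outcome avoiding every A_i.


Union bound: P[∪_{i=1}^{38} A_i] ≤ Σ_i P[A_i] ≤ 38·p = 38·(1/456) = 1/12.
Numerically: 1/12 ≈ 0.0833.
Is 1/12 < 1? YES.
Since P[∪ A_i] ≤ 1/12 < 1, the complement has P[∩ A_i^c] ≥ 1 − 1/12 = 11/12 > 0, so some outcome avoids every A_i.

38·p = 1/12 ≈ 0.0833; existence CERTIFIED by the union bound.


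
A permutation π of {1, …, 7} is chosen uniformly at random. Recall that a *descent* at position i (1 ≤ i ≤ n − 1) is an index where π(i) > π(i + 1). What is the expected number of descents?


Write X = Σ X_I over i = 1, …, 6, with X_I the indicator of one descent.
There are 6 indicators.
For each fixed i, the pair (π(i), π(i+1)) is a uniformly random ordered pair of distinct values from {1, …, 7}; by symmetry P[π(i) > π(i+1)] = 1/2.
By linearity: E[X] = 6 · (1/2) = (7 − 1) · (1/2) = 3 ≈ 3.000000.

E[X] = 3 = 3.000000.


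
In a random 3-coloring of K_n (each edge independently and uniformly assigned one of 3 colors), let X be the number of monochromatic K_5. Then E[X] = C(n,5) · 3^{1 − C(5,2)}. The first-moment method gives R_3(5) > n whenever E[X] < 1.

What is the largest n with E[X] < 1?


We need C(n, 5) · 3^{1 − 10} < 1, i.e. C(n, 5) < 3^{10 − 1} = 19683.
Check values of n near the boundary:
  n = 19: C(19, 5) = 11628; 11628 < 19683? YES
  n = 20: C(20, 5) = 15504; 15504 < 19683? YES
  n = 21: C(21, 5) = 20349; 20349 < 19683? NO
  n = 22: C(22, 5) = 26334; 26334 < 19683? NO
The largest n with C(n, 5) < 19683 is n = 20 (where E[X] = 5168/6561 ≈ 0.7876848). Hence R_3(5) > 20, i.e. R_3(5) ≥ 21.

Largest n = 20; hence R_3(5) > 20.


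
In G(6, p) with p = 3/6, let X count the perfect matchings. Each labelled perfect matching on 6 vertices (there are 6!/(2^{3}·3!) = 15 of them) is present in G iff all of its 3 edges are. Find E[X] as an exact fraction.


K_6 has 6!/(2^{3}·3!) = 15 labelled perfect matchings.
For each such perfect matching H, let X_H = 1 if all 3 edges of H are present in G. Then P[X_H = 1] = p^{3} = (1/2)^{3} = 1/8.
Summing the indicators: E[X] = Σ_H E[X_H] = 15 · p^{3} = 15 · 1/8 = 15/8.
Numerically: E[X] ≈ 1.875.

E[X] = 15 · (1/2)^{3} = 15/8 ≈ 1.875.


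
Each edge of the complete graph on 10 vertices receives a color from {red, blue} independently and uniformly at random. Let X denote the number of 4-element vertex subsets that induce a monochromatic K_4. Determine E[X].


Let X = Σ_S X_S over the C(10, 4) = 210 subsets S of size 4, where X_S = 1 if the K_4 on S is monochromatic.
For a fixed S, the K_4 on S has C(4, 2) = 6 edges. P[all 6 edges red] = (1/2)^6, and likewise for blue, so P[monochromatic] = 2·(1/2)^6 = 2^{1 − 6} = 1/32.
By linearity: E[X] = C(10, 4) · 2^{1 − 6} = 210 · 1/32 = 105/16.
Numerically: E[X] ≈ 6.562500.

E[X] = C(10,4)·2^(1−C(4,2)) = 105/16 ≈ 6.562500.


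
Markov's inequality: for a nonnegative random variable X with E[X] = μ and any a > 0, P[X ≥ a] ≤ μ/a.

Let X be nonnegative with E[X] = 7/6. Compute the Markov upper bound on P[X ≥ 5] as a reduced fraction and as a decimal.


μ = E[X] = 7/6, a = 5.
Markov: P[X ≥ 5] ≤ μ/a = (7/6)/5 = 7/30.
Numerically: ≈ 0.233.
(Since a = 5 > μ = 1.167, the bound 7/30 is < 1 and informative.)

P[X ≥ 5] ≤ 7/30 ≈ 0.233.


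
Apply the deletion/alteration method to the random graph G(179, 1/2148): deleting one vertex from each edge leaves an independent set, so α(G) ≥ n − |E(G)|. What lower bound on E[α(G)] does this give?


E[|E(G)|] = C(179, 2)·p = 15931 · (1/2148) = 89/12.
E[α(G)] ≥ n − E[|E(G)|] = 179 − 89/12 = 2059/12.
Numerically: ≈ 171.5833.
(This is only a lower bound; the true E[α(G)] may be larger.)

E[α(G)] ≥ 2059/12 ≈ 171.5833.


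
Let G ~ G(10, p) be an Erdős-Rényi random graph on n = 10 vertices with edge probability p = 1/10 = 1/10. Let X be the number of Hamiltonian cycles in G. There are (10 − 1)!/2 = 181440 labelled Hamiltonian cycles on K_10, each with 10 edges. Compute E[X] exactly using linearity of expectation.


K_10 has (10 − 1)!/2 = 181440 labelled Hamiltonian cycles.
For each such Hamiltonian cycle H, let X_H = 1 if all 10 edges of H are present in G. Then P[X_H = 1] = p^{10} = (1/10)^{10} = 1/10000000000.
Summing the indicators: E[X] = Σ_H E[X_H] = 181440 · p^{10} = 181440 · 1/10000000000 = 567/31250000.
Numerically: E[X] ≈ 1.814e-05.

E[X] = 181440 · (1/10)^{10} = 567/31250000 ≈ 1.814e-05.


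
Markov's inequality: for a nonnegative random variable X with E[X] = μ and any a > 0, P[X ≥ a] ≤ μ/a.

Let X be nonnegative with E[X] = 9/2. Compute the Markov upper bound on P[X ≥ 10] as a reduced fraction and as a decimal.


μ = E[X] = 9/2, a = 10.
Markov: P[X ≥ 10] ≤ μ/a = (9/2)/10 = 9/20.
Numerically: ≈ 0.4500.
(Since a = 10 > μ = 4.5000, the bound 9/20 is < 1 and informative.)

P[X ≥ 10] ≤ 9/20 ≈ 0.4500.


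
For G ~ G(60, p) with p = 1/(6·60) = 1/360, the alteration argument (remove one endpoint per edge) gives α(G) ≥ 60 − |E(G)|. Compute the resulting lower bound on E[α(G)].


E[|E(G)|] = C(60, 2)·p = 1770 · (1/360) = 59/12.
E[α(G)] ≥ n − E[|E(G)|] = 60 − 59/12 = 661/12.
Numerically: ≈ 55.08333.
(This is only a lower bound; the true E[α(G)] may be larger.)

E[α(G)] ≥ 661/12 ≈ 55.08333.


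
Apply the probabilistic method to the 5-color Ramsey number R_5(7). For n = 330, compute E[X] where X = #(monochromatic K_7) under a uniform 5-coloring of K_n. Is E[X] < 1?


E[X] = C(330, 7) · 5^{1 − 21} = 79313455049400 · 5^{−20} = 79313455049400/95367431640625.
As a reduced fraction: E[X] = 3172538201976/3814697265625 ≈ 0.8317.
Is E[X] < 1? YES.
Since E[X] < 1, there exists a 5-coloring of K_{330} with no monochromatic K_7; hence R_5(7) > 330.

E[X] = 3172538201976/3814697265625 ≈ 0.8317; E[X] < 1, so R_5(7) > 330.


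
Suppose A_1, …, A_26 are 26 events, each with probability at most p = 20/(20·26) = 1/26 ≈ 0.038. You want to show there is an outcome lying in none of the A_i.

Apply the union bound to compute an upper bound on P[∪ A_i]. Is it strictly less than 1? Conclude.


Union bound: P[∪_{i=1}^{26} A_i] ≤ Σ_i P[A_i] ≤ 26·p = 26·(1/26) = 1.
Numerically: 1 ≈ 1.000.
Is 1 < 1? NO.
Since the bound 1 is ≥ 1, the union bound is uninformative here; it does NOT by itself certify existence.

26·p = 1 ≈ 1.000; existence NOT certified by the union bound.


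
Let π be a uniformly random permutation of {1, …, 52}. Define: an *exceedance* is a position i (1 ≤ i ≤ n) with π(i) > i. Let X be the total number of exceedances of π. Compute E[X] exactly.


Write X = Σ_{i=1}^{52} X_i, where X_i = 1_{π(i) > i}.
For each fixed i, π(i) is uniform over {1, …, 52} (marginal of a uniform permutation), so P[π(i) > i] = (n − i)/n. Summing: Σ_{i=1}^{52} (n − i)/n = (0 + 1 + … + 51)/52 = 52(52 − 1)/(2·52) = (52 − 1)/2.
Hence E[X] = Σ_{i=1}^{52} (52 − i)/52 = 51/2 ≈ 25.5000.

E[X] = 51/2 = 25.5000.


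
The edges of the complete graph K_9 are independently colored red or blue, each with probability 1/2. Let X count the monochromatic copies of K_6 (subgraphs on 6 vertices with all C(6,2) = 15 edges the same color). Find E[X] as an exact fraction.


Let X = Σ_S X_S over the C(9, 6) = 84 subsets S of size 6, where X_S = 1 if the K_6 on S is monochromatic.
For a fixed S, the K_6 on S has C(6, 2) = 15 edges. P[all 15 edges red] = (1/2)^15, and likewise for blue, so P[monochromatic] = 2·(1/2)^15 = 2^{1 − 15} = 1/16384.
By linearity: E[X] = C(9, 6) · 2^{1 − 15} = 84 · 1/16384 = 21/4096.
Numerically: E[X] ≈ 0.005127.

E[X] = C(9,6)·2^(1−C(6,2)) = 21/4096 ≈ 0.005127.


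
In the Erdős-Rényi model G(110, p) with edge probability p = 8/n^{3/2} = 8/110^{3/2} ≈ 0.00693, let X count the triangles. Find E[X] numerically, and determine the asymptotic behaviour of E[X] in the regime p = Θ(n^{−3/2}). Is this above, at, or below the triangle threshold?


Number of potential triangles: C(110, 3) = 215820.
Each occurs with probability p³ ≈ (0.00693)³ ≈ 3.33429e-07.
By linearity: E[X] = C(110, 3)·p³ ≈ 215820 · 3.33429e-07 ≈ 0.072.
Since α = 3/2 > 1, p = c/n^{3/2} = o(1/n) is below the triangle threshold p ~ 1/n. Asymptotically E[X] ~ (c³/6)·n^{3(1−α)} = (8³/6)·n^{-1.5} → 0, so by Markov's inequality G has no triangles w.h.p.

E[X] ≈ 0.072; in regime p = Θ(1/n^{3/2}) E[X] tends to 0 (below the triangle threshold p ~ 1/n).


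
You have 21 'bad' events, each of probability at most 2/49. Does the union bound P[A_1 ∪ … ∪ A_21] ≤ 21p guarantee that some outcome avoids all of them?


Union bound: P[∪_{i=1}^{21} A_i] ≤ Σ_i P[A_i] ≤ 21·p = 21·(2/49) = 6/7.
Numerically: 6/7 ≈ 0.857.
Is 6/7 < 1? YES.
Since P[∪ A_i] ≤ 6/7 < 1, the complement has P[∩ A_i^c] ≥ 1 − 6/7 = 1/7 > 0, so some outcome avoids every A_i.

21·p = 6/7 ≈ 0.857; existence CERTIFIED by the union bound.


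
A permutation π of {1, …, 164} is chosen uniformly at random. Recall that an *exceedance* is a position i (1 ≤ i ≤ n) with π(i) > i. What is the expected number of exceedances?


Write X = Σ_{i=1}^{164} X_i, where X_i = 1_{π(i) > i}.
For each fixed i, π(i) is uniform over {1, …, 164} (marginal of a uniform permutation), so P[π(i) > i] = (n − i)/n. Summing: Σ_{i=1}^{164} (n − i)/n = (0 + 1 + … + 163)/164 = 164(164 − 1)/(2·164) = (164 − 1)/2.
Hence E[X] = Σ_{i=1}^{164} (164 − i)/164 = 163/2 ≈ 81.50000.

E[X] = 163/2 = 81.50000.


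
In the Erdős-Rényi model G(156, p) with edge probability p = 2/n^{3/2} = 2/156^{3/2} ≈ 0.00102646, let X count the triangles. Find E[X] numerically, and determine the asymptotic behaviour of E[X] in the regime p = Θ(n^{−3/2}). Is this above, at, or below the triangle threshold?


Number of potential triangles: C(156, 3) = 620620.
Each occurs with probability p³ ≈ (0.00102646)³ ≈ 1.08150690e-09.
By linearity: E[X] = C(156, 3)·p³ ≈ 620620 · 1.08150690e-09 ≈ 0.000671.
Since α = 3/2 > 1, p = c/n^{3/2} = o(1/n) is below the triangle threshold p ~ 1/n. Asymptotically E[X] ~ (c³/6)·n^{3(1−α)} = (2³/6)·n^{-1.5} → 0, so by Markov's inequality G has no triangles w.h.p.

E[X] ≈ 0.000671; in regime p = Θ(1/n^{3/2}) E[X] tends to 0 (below the triangle threshold p ~ 1/n).


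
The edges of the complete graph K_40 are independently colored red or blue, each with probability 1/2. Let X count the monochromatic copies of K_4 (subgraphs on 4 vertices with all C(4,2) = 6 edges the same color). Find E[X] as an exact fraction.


Let X = Σ_S X_S over the C(40, 4) = 91390 subsets S of size 4, where X_S = 1 if the K_4 on S is monochromatic.
For a fixed S, the K_4 on S has C(4, 2) = 6 edges. P[all 6 edges red] = (1/2)^6, and likewise for blue, so P[monochromatic] = 2·(1/2)^6 = 2^{1 − 6} = 1/32.
By linearity: E[X] = C(40, 4) · 2^{1 − 6} = 91390 · 1/32 = 45695/16.
Numerically: E[X] ≈ 2855.93750.

E[X] = C(40,4)·2^(1−C(4,2)) = 45695/16 ≈ 2855.93750.


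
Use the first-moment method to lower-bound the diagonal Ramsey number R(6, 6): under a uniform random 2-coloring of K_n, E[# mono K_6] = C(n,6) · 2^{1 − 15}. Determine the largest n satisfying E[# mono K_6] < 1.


We need C(n, 6) · 2^{1 − 15} < 1, i.e. C(n, 6) < 2^{15 − 1} = 16384.
Check values of n near the boundary:
  n = 11: C(11, 6) = 462; 462 < 16384? YES
  n = 12: C(12, 6) = 924; 924 < 16384? YES
  n = 13: C(13, 6) = 1716; 1716 < 16384? YES
  n = 14: C(14, 6) = 3003; 3003 < 16384? YES
  n = 15: C(15, 6) = 5005; 5005 < 16384? YES
  n = 16: C(16, 6) = 8008; 8008 < 16384? YES
  n = 17: C(17, 6) = 12376; 12376 < 16384? YES
  n = 18: C(18, 6) = 18564; 18564 < 16384? NO
  n = 19: C(19, 6) = 27132; 27132 < 16384? NO
The largest n with C(n, 6) < 16384 is n = 17 (where E[X] = 1547/2048 ≈ 0.7553711). Hence R(6, 6) > 17, i.e. R(6, 6) ≥ 18.

Largest n = 17; hence R(6, 6) > 17.


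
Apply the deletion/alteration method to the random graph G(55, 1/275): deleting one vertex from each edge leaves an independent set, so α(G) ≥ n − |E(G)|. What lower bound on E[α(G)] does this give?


E[|E(G)|] = C(55, 2)·p = 1485 · (1/275) = 27/5.
E[α(G)] ≥ n − E[|E(G)|] = 55 − 27/5 = 248/5.
Numerically: ≈ 49.60000.
(This is only a lower bound; the true E[α(G)] may be larger.)

E[α(G)] ≥ 248/5 ≈ 49.60000.


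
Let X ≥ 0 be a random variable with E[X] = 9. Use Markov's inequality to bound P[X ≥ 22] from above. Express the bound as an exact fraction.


μ = E[X] = 9, a = 22.
Markov: P[X ≥ 22] ≤ μ/a = (9)/22 = 9/22.
Numerically: ≈ 0.409091.
(Since a = 22 > μ = 9.000000, the bound 9/22 is < 1 and informative.)

P[X ≥ 22] ≤ 9/22 ≈ 0.409091.


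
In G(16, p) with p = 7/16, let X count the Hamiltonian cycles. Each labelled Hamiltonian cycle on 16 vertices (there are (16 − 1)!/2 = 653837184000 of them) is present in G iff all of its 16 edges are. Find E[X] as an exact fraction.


K_16 has (16 − 1)!/2 = 653837184000 labelled Hamiltonian cycles.
For each such Hamiltonian cycle H, let X_H = 1 if all 16 edges of H are present in G. Then P[X_H = 1] = p^{16} = (7/16)^{16} = 33232930569601/18446744073709551616.
Summing the indicators: E[X] = Σ_H E[X_H] = 653837184000 · p^{16} = 653837184000 · 33232930569601/18446744073709551616 = 21219654042671322112875/18014398509481984.
Numerically: E[X] ≈ 1.178e+06.

E[X] = 653837184000 · (7/16)^{16} = 21219654042671322112875/18014398509481984 ≈ 1.178e+06.


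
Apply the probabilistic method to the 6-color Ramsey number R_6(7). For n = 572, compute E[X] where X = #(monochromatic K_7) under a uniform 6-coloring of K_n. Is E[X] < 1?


E[X] = C(572, 7) · 6^{1 − 21} = 3831215212271304 · 6^{−20} = 3831215212271304/3656158440062976.
As a reduced fraction: E[X] = 17737107464219/16926659444736 ≈ 1.04788.
Is E[X] < 1? NO.
Since E[X] ≥ 1, the first-moment bound is inconclusive at n = 572; it does NOT by itself certify R_6(7) > 572.

E[X] = 17737107464219/16926659444736 ≈ 1.04788; E[X] ≥ 1; first-moment method inconclusive here.


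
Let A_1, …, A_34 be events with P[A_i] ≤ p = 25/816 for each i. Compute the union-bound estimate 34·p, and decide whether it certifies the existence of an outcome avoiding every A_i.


Union bound: P[∪_{i=1}^{34} A_i] ≤ Σ_i P[A_i] ≤ 34·p = 34·(25/816) = 25/24.
Numerically: 25/24 ≈ 1.041667.
Is 25/24 < 1? NO.
Since the bound 25/24 is ≥ 1, the union bound is uninformative here; it does NOT by itself certify existence.

34·p = 25/24 ≈ 1.041667; existence NOT certified by the union bound.


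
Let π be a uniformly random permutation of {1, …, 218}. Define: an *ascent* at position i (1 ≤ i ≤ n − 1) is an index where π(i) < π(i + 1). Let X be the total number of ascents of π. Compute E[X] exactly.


Write X = Σ X_I over i = 1, …, 217, with X_I the indicator of one ascent.
There are 217 indicators.
For each fixed i, the pair (π(i), π(i+1)) is a uniformly random ordered pair of distinct values from {1, …, 218}; by symmetry P[π(i) < π(i+1)] = 1/2.
By linearity: E[X] = 217 · (1/2) = (218 − 1) · (1/2) = 217/2 ≈ 108.500.

E[X] = 217/2 = 108.500.


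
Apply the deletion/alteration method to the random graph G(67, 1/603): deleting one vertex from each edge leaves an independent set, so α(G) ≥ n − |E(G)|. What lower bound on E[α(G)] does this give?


E[|E(G)|] = C(67, 2)·p = 2211 · (1/603) = 11/3.
E[α(G)] ≥ n − E[|E(G)|] = 67 − 11/3 = 190/3.
Numerically: ≈ 63.333.
(This is only a lower bound; the true E[α(G)] may be larger.)

E[α(G)] ≥ 190/3 ≈ 63.333.


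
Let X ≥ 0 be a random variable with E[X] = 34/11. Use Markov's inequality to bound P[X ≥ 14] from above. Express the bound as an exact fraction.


μ = E[X] = 34/11, a = 14.
Markov: P[X ≥ 14] ≤ μ/a = (34/11)/14 = 17/77.
Numerically: ≈ 0.22078.
(Since a = 14 > μ = 3.09091, the bound 17/77 is < 1 and informative.)

P[X ≥ 14] ≤ 17/77 ≈ 0.22078.


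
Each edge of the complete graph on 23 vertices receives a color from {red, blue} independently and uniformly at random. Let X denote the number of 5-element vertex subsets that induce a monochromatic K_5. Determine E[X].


Let X = Σ_S X_S over the C(23, 5) = 33649 subsets S of size 5, where X_S = 1 if the K_5 on S is monochromatic.
For a fixed S, the K_5 on S has C(5, 2) = 10 edges. P[all 10 edges red] = (1/2)^10, and likewise for blue, so P[monochromatic] = 2·(1/2)^10 = 2^{1 − 10} = 1/512.
Summing: E[X] = C(23, 5) · 2^{1 − 10} = 33649 · 1/512 = 33649/512.
Numerically: E[X] ≈ 65.72070.

E[X] = C(23,5)·2^(1−C(5,2)) = 33649/512 ≈ 65.72070.


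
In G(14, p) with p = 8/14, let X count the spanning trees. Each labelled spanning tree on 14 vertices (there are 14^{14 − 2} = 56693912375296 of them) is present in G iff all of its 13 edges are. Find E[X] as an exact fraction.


K_14 has 14^{14 − 2} = 56693912375296 labelled spanning trees.
For each such spanning tree H, let X_H = 1 if all 13 edges of H are present in G. Then P[X_H = 1] = p^{13} = (4/7)^{13} = 67108864/96889010407.
By linearity of expectation: E[X] = Σ_H E[X_H] = 56693912375296 · p^{13} = 56693912375296 · 67108864/96889010407 = 274877906944/7.
Numerically: E[X] ≈ 3.92683e+10.

E[X] = 56693912375296 · (4/7)^{13} = 274877906944/7 ≈ 3.92683e+10.


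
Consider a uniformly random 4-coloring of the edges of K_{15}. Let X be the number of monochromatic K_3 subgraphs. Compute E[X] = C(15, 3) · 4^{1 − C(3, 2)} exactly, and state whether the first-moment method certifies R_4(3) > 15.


E[X] = C(15, 3) · 4^{1 − 3} = 455 · 4^{−2} = 455/16.
As a reduced fraction: E[X] = 455/16 ≈ 28.4375000.
Is E[X] < 1? NO.
Since E[X] ≥ 1, the first-moment bound is inconclusive at n = 15; it does NOT by itself certify R_4(3) > 15.

E[X] = 455/16 ≈ 28.4375000; E[X] ≥ 1; first-moment method inconclusive here.


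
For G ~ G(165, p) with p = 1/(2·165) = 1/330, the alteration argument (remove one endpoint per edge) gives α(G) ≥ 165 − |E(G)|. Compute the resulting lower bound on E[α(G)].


E[|E(G)|] = C(165, 2)·p = 13530 · (1/330) = 41.
E[α(G)] ≥ n − E[|E(G)|] = 165 − 41 = 124.
Numerically: ≈ 124.000.
(This is only a lower bound; the true E[α(G)] may be larger.)

E[α(G)] ≥ 124 ≈ 124.000.


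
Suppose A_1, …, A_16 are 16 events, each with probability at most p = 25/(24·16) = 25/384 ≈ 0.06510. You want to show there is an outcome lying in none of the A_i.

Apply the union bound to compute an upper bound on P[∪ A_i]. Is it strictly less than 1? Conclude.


Union bound: P[∪_{i=1}^{16} A_i] ≤ Σ_i P[A_i] ≤ 16·p = 16·(25/384) = 25/24.
Numerically: 25/24 ≈ 1.04167.
Is 25/24 < 1? NO.
Since the bound 25/24 is ≥ 1, the union bound is uninformative here; it does NOT by itself certify existence.

16·p = 25/24 ≈ 1.04167; existence NOT certified by the union bound.


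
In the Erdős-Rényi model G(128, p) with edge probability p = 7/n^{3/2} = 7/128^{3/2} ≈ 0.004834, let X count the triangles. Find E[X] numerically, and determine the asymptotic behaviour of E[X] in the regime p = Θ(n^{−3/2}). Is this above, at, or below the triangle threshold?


Number of potential triangles: C(128, 3) = 341376.
Each occurs with probability p³ ≈ (0.004834)³ ≈ 1.129404e-07.
By linearity: E[X] = C(128, 3)·p³ ≈ 341376 · 1.129404e-07 ≈ 0.0386.
Since α = 3/2 > 1, p = c/n^{3/2} = o(1/n) is below the triangle threshold p ~ 1/n. Asymptotically E[X] ~ (c³/6)·n^{3(1−α)} = (7³/6)·n^{-1.5} → 0, so by Markov's inequality G has no triangles w.h.p.

E[X] ≈ 0.0386; in regime p = Θ(1/n^{3/2}) E[X] tends to 0 (below the triangle threshold p ~ 1/n).


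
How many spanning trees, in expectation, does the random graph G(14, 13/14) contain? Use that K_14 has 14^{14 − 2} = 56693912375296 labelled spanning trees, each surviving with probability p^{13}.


K_14 has 14^{14 − 2} = 56693912375296 labelled spanning trees.
For each such spanning tree H, let X_H = 1 if all 13 edges of H are present in G. Then P[X_H = 1] = p^{13} = (13/14)^{13} = 302875106592253/793714773254144.
Summing the indicators: E[X] = Σ_H E[X_H] = 56693912375296 · p^{13} = 56693912375296 · 302875106592253/793714773254144 = 302875106592253/14.
Numerically: E[X] ≈ 2.16e+13.

E[X] = 56693912375296 · (13/14)^{13} = 302875106592253/14 ≈ 2.16e+13.


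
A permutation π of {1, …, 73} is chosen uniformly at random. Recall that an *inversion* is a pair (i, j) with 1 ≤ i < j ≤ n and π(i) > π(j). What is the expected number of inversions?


Write X = Σ X_I over the C(73, 2) = 2628 pairs i < j, with X_I the indicator of one inversion.
There are 2628 indicators.
For each fixed pair i < j, the values π(i) and π(j) are two distinct elements of {1, …, 73} in uniformly random order; by symmetry P[π(i) > π(j)] = 1/2.
By linearity: E[X] = 2628 · (1/2) = C(73, 2) · (1/2) = 2628/2 = 1314 ≈ 1314.00000.

E[X] = 1314 = 1314.00000.


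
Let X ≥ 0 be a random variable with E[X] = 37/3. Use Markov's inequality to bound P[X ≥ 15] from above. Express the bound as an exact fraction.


μ = E[X] = 37/3, a = 15.
Markov: P[X ≥ 15] ≤ μ/a = (37/3)/15 = 37/45.
Numerically: ≈ 0.82222.
(Since a = 15 > μ = 12.33333, the bound 37/45 is < 1 and informative.)

P[X ≥ 15] ≤ 37/45 ≈ 0.82222.


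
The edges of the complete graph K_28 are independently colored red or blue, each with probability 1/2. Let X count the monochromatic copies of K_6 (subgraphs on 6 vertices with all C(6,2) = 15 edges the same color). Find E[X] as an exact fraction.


Let X = Σ_S X_S over the C(28, 6) = 376740 subsets S of size 6, where X_S = 1 if the K_6 on S is monochromatic.
For a fixed S, the K_6 on S has C(6, 2) = 15 edges. P[all 15 edges red] = (1/2)^15, and likewise for blue, so P[monochromatic] = 2·(1/2)^15 = 2^{1 − 15} = 1/16384.
By linearity: E[X] = C(28, 6) · 2^{1 − 15} = 376740 · 1/16384 = 94185/4096.
Numerically: E[X] ≈ 22.99438.

E[X] = C(28,6)·2^(1−C(6,2)) = 94185/4096 ≈ 22.99438.


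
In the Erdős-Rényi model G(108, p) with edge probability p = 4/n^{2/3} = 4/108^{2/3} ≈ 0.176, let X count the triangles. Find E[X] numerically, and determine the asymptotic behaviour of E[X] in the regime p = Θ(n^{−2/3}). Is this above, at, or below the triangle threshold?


Number of potential triangles: C(108, 3) = 204156.
Each occurs with probability p³ ≈ (0.176)³ ≈ 5.48697e-03.
By linearity: E[X] = C(108, 3)·p³ ≈ 204156 · 5.48697e-03 ≈ 1120.198.
Since α = 2/3 < 1, p = c/n^{2/3} ≫ 1/n is above the triangle threshold p ~ 1/n. Asymptotically E[X] ~ (c³/6)·n^{3(1−α)} = (4³/6)·n^{1} → ∞; triangles are abundant w.h.p.

E[X] ≈ 1120.198; in regime p = Θ(1/n^{2/3}) E[X] diverges (above the triangle threshold p ~ 1/n).


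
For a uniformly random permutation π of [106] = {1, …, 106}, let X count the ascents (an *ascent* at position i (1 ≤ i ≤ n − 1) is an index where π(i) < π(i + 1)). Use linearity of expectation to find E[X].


Write X = Σ X_I over i = 1, …, 105, with X_I the indicator of one ascent.
There are 105 indicators.
For each fixed i, the pair (π(i), π(i+1)) is a uniformly random ordered pair of distinct values from {1, …, 106}; by symmetry P[π(i) < π(i+1)] = 1/2.
By linearity: E[X] = 105 · (1/2) = (106 − 1) · (1/2) = 105/2 ≈ 52.5000.

E[X] = 105/2 = 52.5000.


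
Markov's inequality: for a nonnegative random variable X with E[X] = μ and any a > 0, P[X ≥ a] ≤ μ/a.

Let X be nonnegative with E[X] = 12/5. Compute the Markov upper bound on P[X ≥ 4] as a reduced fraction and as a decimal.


μ = E[X] = 12/5, a = 4.
Markov: P[X ≥ 4] ≤ μ/a = (12/5)/4 = 3/5.
Numerically: ≈ 0.60000.
(Since a = 4 > μ = 2.40000, the bound 3/5 is < 1 and informative.)

P[X ≥ 4] ≤ 3/5 ≈ 0.60000.


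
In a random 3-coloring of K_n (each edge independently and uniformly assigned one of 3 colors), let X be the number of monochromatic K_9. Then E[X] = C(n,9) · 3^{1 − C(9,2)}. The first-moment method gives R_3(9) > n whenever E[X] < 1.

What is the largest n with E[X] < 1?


We need C(n, 9) · 3^{1 − 36} < 1, i.e. C(n, 9) < 3^{36 − 1} = 50031545098999707.
Check values of n near the boundary:
  n = 297: C(297, 9) = 43842345008337645; 43842345008337645 < 50031545098999707? YES
  n = 298: C(298, 9) = 45207677551849890; 45207677551849890 < 50031545098999707? YES
  n = 299: C(299, 9) = 46610674441390059; 46610674441390059 < 50031545098999707? YES
  n = 300: C(300, 9) = 48052241692154700; 48052241692154700 < 50031545098999707? YES
  n = 301: C(301, 9) = 49533303936090975; 49533303936090975 < 50031545098999707? YES
  n = 302: C(302, 9) = 51054804739588650; 51054804739588650 < 50031545098999707? NO
The largest n with C(n, 9) < 50031545098999707 is n = 301 (where E[X] = 16511101312030325/16677181699666569 ≈ 0.990). Hence R_3(9) > 301, i.e. R_3(9) ≥ 302.

Largest n = 301; hence R_3(9) > 301.
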